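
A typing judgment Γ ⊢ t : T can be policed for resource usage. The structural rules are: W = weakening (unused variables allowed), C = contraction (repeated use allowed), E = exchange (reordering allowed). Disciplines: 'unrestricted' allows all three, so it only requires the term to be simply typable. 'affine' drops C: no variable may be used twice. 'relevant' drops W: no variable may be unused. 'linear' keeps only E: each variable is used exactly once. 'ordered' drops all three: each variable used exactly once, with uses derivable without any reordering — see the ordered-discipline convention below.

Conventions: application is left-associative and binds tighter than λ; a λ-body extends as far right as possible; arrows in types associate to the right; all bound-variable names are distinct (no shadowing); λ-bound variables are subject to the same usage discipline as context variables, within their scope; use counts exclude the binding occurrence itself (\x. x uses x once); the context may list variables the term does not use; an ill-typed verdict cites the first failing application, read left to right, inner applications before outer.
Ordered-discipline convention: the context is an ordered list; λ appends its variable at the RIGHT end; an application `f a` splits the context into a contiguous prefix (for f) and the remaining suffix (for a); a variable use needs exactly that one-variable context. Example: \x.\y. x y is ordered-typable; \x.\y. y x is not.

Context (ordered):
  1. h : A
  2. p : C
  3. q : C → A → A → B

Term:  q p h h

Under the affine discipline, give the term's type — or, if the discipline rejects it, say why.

not well-typed under affine — h ×2 used more than once (contraction)
usage: h=2, p=1, q=1
use order (left to right): q, p, h, h
typing: ✓ — B
all disciplines: ordered ✗, linear ✗, affine ✗, relevant ✓, unrestricted ✓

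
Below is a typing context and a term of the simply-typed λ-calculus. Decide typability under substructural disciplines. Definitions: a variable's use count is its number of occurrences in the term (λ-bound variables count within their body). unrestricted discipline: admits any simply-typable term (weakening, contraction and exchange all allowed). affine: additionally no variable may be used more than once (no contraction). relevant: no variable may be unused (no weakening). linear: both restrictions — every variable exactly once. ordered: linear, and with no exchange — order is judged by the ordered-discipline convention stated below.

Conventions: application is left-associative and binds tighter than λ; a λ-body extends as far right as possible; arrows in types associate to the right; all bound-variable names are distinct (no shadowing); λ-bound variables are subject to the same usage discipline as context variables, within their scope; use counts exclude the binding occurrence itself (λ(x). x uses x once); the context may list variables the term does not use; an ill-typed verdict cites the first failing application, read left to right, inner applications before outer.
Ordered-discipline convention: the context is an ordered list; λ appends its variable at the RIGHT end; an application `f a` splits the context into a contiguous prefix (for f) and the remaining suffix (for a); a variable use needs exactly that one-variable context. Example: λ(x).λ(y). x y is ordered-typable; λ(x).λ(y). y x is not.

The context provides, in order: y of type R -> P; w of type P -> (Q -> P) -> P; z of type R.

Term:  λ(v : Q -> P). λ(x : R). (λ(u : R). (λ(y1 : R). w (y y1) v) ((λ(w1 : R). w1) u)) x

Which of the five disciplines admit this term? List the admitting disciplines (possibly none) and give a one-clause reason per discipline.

accepted by: affine, unrestricted
use counts: y=1, w=1, z=0, v [bound]=1, x [bound]=1, u [bound]=1, y1 [bound]=1, w1 [bound]=1
left-to-right use order: w, y, y1, v, w1, u, x
typing: the term checks, with type (Q -> P) -> R -> P
ordered: ✗ — z left unused
linear: ✗ — z left unused
affine: ✓ — at most one use each (y, w, z, v, x, u, y1, w1)
relevant: ✗ — z left unused
unrestricted: ✓ — well-typed at (Q -> P) -> R -> P; no restrictions here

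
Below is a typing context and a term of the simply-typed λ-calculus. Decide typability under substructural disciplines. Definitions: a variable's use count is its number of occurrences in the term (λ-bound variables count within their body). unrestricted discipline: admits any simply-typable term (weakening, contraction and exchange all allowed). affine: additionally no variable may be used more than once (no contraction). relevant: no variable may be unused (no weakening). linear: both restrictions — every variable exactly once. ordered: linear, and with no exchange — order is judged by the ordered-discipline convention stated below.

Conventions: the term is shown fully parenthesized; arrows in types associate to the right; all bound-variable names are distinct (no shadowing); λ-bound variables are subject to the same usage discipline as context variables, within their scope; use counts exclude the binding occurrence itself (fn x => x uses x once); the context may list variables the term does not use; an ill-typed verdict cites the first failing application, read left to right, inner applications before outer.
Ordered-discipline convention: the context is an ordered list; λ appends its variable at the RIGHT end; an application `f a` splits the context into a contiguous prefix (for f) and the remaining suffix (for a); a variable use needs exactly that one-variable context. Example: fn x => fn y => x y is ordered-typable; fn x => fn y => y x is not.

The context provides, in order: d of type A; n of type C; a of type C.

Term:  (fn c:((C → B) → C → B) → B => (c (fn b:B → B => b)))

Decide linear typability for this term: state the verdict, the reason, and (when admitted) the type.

no — the type mismatch rejects it
variable uses: d: 0, n: 0, a: 0, c (bound): 1, b (bound): 1
use order (left to right): c, b
typing: ill-typed: an application expects (C → B) → C → B but receives (B → B) → B → B
per-discipline verdicts: ordered ✗; linear ✗; affine ✗; relevant ✗; unrestricted ✗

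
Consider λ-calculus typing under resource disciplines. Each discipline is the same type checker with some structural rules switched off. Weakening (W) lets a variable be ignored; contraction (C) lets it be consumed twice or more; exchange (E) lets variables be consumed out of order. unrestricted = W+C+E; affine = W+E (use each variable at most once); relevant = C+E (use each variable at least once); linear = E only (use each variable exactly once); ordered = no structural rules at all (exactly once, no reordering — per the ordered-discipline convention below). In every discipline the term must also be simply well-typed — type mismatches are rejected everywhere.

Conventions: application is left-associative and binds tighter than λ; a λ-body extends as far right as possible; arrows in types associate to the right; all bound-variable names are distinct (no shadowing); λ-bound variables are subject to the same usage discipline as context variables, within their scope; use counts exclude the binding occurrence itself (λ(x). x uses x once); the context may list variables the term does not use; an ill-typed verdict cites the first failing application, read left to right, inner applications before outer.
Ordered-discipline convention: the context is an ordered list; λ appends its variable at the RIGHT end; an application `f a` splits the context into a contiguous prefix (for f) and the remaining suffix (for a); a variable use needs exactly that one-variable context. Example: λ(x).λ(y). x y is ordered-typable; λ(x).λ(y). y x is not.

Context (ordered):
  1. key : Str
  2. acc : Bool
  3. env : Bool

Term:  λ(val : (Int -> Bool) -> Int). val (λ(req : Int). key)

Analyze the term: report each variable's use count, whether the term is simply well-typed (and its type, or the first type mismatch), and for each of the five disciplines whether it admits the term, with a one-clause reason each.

counts: key ×1; acc ×0; env ×0; val (bound) ×1; req (bound) ×0
use order (left to right): val, key
typing: ill-typed: a function awaiting Int -> Bool gets Int -> Str
ordered: ✗ — not simply typable
linear: ✗ — fails simple typing
affine: ✗ — a type mismatch blocks all five
relevant: ✗ — the type mismatch rejects it
unrestricted: ✗ — not simply typable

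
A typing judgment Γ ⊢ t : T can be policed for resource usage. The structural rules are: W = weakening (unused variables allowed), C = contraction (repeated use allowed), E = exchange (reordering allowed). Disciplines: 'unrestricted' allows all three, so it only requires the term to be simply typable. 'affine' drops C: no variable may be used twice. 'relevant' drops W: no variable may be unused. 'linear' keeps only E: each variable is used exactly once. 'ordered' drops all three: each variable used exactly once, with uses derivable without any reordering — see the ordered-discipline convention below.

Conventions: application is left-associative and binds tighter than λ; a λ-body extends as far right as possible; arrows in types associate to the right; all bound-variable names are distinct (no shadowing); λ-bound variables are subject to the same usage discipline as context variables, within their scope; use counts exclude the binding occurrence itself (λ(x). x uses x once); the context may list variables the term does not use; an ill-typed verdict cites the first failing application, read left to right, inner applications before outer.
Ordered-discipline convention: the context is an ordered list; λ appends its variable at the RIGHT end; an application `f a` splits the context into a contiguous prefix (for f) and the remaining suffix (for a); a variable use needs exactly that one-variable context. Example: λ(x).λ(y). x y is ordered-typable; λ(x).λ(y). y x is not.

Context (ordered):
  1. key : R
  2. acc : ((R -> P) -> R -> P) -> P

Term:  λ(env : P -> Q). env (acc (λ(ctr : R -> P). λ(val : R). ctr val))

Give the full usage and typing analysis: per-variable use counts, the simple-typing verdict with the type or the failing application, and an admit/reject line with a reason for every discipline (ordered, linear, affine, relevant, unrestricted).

counts: key: 0, acc: 1, env [bound]: 1, ctr [bound]: 1, val [bound]: 1
order of uses: env, acc, ctr, val
typing: the term checks, with type (P -> Q) -> Q
ordered: ✗, key left unused
linear: ✗, key left unused
affine: ✓, at most one use each (key, acc, env, ctr, val)
relevant: ✗, key left unused
unrestricted: ✓, type-checks ((P -> Q) -> Q) and nothing is barred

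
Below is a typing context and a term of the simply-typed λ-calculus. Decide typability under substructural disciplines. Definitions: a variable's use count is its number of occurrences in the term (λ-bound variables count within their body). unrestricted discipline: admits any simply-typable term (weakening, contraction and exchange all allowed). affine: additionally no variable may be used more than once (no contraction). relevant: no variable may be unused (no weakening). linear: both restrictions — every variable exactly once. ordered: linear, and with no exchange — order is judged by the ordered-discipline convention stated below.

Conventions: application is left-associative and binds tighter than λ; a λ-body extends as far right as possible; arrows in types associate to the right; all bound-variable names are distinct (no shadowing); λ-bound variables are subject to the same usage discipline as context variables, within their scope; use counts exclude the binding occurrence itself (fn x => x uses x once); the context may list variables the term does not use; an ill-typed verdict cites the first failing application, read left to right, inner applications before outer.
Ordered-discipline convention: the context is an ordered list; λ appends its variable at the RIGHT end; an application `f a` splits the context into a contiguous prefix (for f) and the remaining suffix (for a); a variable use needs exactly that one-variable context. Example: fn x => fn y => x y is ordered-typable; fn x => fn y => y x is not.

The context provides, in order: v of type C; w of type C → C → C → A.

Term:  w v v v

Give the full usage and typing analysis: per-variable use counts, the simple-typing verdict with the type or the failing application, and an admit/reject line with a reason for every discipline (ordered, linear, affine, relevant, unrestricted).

use counts: v: 3×, w: 1×
use order (left to right): w, v, v, v
typing: ✓ — A
ordered ✗ (v ×3 used more than once (contraction))
linear ✗ (v ×3 used more than once (contraction))
affine ✗ (v ×3 used more than once (contraction))
relevant ✓ (none of v, w goes unused)
unrestricted ✓ (well-typed at A; no restrictions here)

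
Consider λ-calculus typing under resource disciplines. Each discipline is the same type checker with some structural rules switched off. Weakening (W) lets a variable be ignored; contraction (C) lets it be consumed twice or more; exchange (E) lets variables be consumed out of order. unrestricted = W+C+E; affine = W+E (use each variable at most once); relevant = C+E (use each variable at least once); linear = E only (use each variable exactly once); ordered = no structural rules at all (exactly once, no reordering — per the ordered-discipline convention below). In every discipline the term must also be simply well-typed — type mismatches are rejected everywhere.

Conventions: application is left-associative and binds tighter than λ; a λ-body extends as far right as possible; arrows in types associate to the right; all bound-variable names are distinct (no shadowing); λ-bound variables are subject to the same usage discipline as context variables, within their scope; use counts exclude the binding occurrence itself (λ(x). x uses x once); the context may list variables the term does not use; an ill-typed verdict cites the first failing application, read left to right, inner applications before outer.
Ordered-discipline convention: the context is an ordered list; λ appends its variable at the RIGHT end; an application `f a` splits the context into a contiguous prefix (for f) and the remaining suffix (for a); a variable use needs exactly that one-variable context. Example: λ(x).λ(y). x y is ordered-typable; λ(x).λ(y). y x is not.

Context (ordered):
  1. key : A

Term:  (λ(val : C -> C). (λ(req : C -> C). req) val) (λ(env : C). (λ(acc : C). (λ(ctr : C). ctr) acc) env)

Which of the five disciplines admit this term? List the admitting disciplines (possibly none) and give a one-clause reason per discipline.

admitted by: affine, unrestricted
use counts: key=0, val [bound]=1, req [bound]=1, env [bound]=1, acc [bound]=1, ctr [bound]=1
use order (left to right): req, val, ctr, acc, env
typing: the term checks, with type C -> C
ordered: ✗, key never used (weakening)
linear: ✗, key never used (weakening)
affine: ✓, no duplicate uses among key, val, req, env, acc, ctr
relevant: ✗, key never used (weakening)
unrestricted: ✓, typability at C -> C is all that's needed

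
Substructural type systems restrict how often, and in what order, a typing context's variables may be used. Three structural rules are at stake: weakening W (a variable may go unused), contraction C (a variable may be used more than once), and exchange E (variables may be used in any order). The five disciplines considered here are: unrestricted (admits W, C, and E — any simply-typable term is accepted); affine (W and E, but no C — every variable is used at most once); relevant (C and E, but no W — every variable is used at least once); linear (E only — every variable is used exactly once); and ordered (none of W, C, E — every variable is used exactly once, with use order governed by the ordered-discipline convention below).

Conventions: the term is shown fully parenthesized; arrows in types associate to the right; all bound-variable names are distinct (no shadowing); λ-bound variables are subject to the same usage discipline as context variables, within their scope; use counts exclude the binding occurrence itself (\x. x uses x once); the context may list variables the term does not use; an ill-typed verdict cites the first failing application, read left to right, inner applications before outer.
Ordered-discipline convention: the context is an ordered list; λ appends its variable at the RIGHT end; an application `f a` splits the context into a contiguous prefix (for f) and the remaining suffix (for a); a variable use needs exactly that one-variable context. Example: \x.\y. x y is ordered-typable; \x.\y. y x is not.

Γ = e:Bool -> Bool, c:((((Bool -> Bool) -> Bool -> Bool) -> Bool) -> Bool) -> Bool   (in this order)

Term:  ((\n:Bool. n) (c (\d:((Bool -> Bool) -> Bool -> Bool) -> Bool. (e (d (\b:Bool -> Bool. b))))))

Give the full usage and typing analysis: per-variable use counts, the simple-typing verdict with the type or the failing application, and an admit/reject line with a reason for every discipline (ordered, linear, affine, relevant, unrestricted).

variable uses: e ×1, c ×1, n (bound) ×1, d (bound) ×1, b (bound) ×1
use order (left to right): n, c, e, d, b
typing: well-typed at Bool
ordered ✗ (no ordered split (uses run n, c, e, d, b))
linear ✓ (exactly-once usage across e, c, n, d, b)
affine ✓ (e, c, n, d, b: no repeats, contraction unneeded)
relevant ✓ (none of e, c, n, d, b goes unused)
unrestricted ✓ (type-checks (Bool) and nothing is barred)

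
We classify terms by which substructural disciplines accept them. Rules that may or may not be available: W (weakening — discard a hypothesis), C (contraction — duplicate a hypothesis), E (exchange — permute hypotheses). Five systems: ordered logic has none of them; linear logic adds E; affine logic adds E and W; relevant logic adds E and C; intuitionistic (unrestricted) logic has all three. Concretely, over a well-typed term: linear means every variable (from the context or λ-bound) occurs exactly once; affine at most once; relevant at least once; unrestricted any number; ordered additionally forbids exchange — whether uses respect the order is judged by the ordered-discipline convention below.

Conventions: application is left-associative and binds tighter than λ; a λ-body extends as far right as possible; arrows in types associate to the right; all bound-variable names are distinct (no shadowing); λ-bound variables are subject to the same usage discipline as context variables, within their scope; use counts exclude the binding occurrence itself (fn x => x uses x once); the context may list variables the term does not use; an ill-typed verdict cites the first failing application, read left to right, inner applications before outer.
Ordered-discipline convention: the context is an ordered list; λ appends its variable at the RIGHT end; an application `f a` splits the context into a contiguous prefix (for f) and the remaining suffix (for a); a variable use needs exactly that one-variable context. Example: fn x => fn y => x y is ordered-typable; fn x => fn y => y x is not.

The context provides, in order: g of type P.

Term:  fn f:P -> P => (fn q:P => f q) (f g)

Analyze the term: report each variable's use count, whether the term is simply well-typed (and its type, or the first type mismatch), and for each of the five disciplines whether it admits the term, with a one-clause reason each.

use counts: g: 1×, f [bound]: 2×, q [bound]: 1×
use order (left to right): f, q, f, g
typing: well-typed — term : (P -> P) -> P
ordered: ✗, needs contraction — f ×2
linear: ✗, needs contraction — f ×2
affine: ✗, needs contraction — f ×2
relevant: ✓, g, f, q: all used, weakening unneeded
unrestricted: ✓, simply typable at (P -> P) -> P; W, C, E all held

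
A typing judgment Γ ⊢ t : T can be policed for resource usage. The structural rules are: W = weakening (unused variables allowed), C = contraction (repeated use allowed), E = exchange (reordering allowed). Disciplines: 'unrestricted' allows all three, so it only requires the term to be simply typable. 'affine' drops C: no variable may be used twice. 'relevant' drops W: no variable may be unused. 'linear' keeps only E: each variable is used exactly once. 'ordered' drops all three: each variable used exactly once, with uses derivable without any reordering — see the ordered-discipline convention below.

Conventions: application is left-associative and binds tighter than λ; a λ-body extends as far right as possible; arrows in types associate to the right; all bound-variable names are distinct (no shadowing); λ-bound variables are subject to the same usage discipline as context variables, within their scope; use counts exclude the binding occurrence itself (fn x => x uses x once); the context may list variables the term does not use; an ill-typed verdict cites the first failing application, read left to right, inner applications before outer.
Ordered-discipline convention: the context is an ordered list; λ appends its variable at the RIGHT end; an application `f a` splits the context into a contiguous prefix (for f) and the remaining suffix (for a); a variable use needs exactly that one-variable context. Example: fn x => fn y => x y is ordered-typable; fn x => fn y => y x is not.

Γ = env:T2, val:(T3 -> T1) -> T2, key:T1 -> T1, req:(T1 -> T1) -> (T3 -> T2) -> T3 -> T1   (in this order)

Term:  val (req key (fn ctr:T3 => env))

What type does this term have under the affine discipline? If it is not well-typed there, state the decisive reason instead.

term : T2
variable uses: env ×1; val ×1; key ×1; req ×1; ctr (λ-bound) ×0
order of uses: val, req, key, env
typing: the term checks, with type T2
per-discipline verdicts: ordered ✗ · linear ✗ · affine ✓ · relevant ✗ · unrestricted ✓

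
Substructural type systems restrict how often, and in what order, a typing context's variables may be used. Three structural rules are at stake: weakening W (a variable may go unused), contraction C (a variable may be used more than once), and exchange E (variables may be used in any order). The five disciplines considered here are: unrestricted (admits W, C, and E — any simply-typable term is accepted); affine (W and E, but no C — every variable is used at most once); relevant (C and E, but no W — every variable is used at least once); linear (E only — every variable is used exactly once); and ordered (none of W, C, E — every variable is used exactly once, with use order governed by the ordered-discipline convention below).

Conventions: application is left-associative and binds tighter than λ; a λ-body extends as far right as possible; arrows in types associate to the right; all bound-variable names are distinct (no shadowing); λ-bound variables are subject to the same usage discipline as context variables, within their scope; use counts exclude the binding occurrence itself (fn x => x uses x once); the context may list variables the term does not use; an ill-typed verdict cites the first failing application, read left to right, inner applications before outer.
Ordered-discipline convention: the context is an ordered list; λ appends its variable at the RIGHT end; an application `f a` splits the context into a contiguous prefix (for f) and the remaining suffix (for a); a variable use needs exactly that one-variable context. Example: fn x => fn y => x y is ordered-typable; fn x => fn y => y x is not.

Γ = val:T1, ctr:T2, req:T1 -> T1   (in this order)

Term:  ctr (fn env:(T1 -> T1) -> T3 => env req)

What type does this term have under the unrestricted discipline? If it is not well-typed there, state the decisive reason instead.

not well-typed under unrestricted — a type mismatch blocks all five
use counts: val ×0, ctr ×1, req ×1, env (bound) ×1
uses in reading order: ctr, env, req
typing: ill-typed: applying a non-function (T2)
across the five disciplines: ordered ✗ · linear ✗ · affine ✗ · relevant ✗ · unrestricted ✗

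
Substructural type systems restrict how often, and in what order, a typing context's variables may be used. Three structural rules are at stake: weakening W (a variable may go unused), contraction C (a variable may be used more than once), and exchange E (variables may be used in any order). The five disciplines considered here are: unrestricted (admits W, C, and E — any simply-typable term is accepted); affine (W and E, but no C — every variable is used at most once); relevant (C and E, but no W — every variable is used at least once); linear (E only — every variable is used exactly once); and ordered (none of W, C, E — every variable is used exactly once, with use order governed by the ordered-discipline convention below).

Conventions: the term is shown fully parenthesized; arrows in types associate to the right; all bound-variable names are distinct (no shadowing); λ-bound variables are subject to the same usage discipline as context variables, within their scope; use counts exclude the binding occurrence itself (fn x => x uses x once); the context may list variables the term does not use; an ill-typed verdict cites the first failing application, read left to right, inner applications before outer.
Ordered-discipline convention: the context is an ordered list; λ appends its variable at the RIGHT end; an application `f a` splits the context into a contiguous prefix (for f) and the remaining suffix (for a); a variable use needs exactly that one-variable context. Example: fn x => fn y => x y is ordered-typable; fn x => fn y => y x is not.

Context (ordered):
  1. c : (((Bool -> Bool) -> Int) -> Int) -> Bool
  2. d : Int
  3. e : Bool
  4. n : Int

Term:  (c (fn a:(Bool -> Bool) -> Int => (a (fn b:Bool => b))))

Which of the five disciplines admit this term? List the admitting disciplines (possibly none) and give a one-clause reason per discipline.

accepted by: affine, unrestricted
usage: c ×1; d ×0; e ×0; n ×0; a (bound) ×1; b (bound) ×1
use order (left to right): c, a, b
typing: well-typed at Bool
ordered: ✗, unused: d, e, n — weakening required
linear: ✗, unused: d, e, n — weakening required
affine: ✓, c, d, e, n, a, b: no repeats, contraction unneeded
relevant: ✗, unused: d, e, n — weakening required
unrestricted: ✓, simply typable at Bool; W, C, E all held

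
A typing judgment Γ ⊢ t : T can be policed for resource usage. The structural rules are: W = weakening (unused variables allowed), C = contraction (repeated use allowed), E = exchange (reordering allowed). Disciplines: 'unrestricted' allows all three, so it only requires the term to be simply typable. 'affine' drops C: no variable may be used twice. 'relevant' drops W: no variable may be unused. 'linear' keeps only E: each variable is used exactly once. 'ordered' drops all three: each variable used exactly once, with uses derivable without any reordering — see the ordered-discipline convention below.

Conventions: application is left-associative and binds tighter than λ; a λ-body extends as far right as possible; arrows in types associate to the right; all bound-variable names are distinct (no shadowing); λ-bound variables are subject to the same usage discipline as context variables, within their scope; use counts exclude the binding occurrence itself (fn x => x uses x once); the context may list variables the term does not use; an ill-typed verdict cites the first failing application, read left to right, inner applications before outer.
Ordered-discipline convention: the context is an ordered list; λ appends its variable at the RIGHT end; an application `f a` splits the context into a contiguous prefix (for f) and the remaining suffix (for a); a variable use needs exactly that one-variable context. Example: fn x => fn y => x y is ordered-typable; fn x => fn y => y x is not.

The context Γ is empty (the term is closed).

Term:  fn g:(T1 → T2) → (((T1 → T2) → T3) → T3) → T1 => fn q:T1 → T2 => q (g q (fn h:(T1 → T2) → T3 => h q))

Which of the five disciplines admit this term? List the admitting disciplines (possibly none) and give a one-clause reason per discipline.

admitting disciplines: relevant, unrestricted
counts: g (bound)=1, q (bound)=3, h (bound)=1
order of uses: q, g, q, h, q
typing: ✓ — ((T1 → T2) → (((T1 → T2) → T3) → T3) → T1) → (T1 → T2) → T2
ordered: ✗, repeated use of q ×3
linear: ✗, repeated use of q ×3
affine: ✗, repeated use of q ×3
relevant: ✓, at least one use each (g, q, h)
unrestricted: ✓, typability at ((T1 → T2) → (((T1 → T2) → T3) → T3) → T1) → (T1 → T2) → T2 is all that's needed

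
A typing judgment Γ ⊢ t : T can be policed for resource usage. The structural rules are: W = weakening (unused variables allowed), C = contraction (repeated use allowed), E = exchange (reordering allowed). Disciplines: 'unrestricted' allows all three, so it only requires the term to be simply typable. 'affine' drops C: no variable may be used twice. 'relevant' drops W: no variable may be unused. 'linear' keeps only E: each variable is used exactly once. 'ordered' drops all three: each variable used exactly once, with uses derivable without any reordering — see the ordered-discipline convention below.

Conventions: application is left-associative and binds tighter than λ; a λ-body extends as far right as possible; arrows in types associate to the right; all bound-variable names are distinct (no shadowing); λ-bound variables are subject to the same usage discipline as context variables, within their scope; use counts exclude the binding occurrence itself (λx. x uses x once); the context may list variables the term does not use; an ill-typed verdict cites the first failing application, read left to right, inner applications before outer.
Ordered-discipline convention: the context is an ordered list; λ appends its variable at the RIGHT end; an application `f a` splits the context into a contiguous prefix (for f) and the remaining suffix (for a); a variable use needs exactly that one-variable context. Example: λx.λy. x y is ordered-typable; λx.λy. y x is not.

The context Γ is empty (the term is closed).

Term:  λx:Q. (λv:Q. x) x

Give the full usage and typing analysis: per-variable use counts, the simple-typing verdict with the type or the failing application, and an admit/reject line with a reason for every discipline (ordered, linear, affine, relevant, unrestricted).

use counts: x [bound]=2; v [bound]=0
use order (left to right): x, x
typing: ✓ — Q → Q
ordered: ✗ — needs contraction — x ×2; v left unused
linear: ✗ — needs contraction — x ×2; v left unused
affine: ✗ — needs contraction — x ×2
relevant: ✗ — v left unused
unrestricted: ✓ — well-typed at Q → Q; no restrictions here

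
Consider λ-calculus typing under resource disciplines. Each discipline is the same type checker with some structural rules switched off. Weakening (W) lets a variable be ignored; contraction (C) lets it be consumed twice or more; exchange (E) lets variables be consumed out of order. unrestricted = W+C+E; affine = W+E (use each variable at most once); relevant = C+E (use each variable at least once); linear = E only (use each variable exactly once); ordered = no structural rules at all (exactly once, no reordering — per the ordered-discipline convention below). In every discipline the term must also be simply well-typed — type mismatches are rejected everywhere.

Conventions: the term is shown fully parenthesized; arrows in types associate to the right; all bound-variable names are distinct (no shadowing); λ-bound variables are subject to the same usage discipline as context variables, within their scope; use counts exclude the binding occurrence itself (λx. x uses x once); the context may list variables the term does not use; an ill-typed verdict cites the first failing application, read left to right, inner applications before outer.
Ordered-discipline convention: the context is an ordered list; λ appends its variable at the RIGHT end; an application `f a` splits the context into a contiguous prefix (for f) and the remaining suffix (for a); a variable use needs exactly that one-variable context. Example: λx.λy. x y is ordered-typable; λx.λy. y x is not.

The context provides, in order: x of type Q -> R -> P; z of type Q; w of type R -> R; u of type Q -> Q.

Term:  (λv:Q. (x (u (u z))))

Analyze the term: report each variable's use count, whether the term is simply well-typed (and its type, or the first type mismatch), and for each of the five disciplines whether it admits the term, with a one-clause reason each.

counts: x: 1; z: 1; w: 0; u: 2; v [bound]: 0
order of uses: x, u, u, z
typing: ✓ — Q -> R -> P
ordered ✗ (u ×2 used more than once (contraction); unused: w, v — weakening required)
linear ✗ (u ×2 used more than once (contraction); unused: w, v — weakening required)
affine ✗ (u ×2 used more than once (contraction))
relevant ✗ (unused: w, v — weakening required)
unrestricted ✓ (well-typed at Q -> R -> P; no restrictions here)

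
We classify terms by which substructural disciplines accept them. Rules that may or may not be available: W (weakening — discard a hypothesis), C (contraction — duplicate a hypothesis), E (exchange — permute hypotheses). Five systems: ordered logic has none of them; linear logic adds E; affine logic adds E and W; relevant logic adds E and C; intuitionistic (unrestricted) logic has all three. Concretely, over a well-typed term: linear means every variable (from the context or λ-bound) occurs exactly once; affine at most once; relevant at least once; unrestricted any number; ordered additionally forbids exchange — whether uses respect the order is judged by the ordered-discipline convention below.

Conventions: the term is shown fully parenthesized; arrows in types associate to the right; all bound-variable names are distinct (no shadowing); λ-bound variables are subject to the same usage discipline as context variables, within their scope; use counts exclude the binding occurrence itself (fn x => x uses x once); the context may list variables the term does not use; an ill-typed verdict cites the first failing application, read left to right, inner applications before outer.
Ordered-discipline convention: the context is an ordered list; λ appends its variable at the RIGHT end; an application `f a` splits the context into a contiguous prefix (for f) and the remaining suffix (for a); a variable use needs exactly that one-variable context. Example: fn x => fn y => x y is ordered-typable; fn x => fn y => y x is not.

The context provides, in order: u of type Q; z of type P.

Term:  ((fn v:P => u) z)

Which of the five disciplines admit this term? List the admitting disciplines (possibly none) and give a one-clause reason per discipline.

admitted by: affine, unrestricted
variable uses: u=1, z=1, v [bound]=0
use order (left to right): u, z
typing: ✓ — Q
ordered ✗ (unused: v — weakening required)
linear ✗ (unused: v — weakening required)
affine ✓ (no duplicate uses among u, z, v)
relevant ✗ (unused: v — weakening required)
unrestricted ✓ (type-checks (Q) and nothing is barred)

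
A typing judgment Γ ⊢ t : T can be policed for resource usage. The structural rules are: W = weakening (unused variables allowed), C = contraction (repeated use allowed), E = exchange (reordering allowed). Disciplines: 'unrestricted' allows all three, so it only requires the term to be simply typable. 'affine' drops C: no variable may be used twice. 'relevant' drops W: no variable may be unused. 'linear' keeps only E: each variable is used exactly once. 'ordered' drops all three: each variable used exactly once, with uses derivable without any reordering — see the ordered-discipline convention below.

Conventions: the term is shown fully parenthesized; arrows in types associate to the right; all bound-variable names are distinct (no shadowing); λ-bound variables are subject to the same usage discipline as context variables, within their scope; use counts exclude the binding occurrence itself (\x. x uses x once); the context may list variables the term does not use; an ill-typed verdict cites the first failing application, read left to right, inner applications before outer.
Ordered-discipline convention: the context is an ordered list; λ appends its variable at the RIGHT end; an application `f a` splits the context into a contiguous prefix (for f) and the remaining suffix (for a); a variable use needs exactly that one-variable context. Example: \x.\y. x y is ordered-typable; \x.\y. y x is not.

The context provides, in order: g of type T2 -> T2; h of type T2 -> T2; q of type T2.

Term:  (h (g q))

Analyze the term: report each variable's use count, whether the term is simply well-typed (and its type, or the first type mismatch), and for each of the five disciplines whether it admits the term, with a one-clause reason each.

usage: g: 1×; h: 1×; q: 1×
uses in reading order: h, g, q
typing: well-typed at T2
ordered: ✗ — no contiguous prefix/suffix split fits h, g, q
linear: ✓ — each of g, h, q used exactly once
affine: ✓ — no duplicate uses among g, h, q
relevant: ✓ — none of g, h, q goes unused
unrestricted: ✓ — type-checks (T2) and nothing is barred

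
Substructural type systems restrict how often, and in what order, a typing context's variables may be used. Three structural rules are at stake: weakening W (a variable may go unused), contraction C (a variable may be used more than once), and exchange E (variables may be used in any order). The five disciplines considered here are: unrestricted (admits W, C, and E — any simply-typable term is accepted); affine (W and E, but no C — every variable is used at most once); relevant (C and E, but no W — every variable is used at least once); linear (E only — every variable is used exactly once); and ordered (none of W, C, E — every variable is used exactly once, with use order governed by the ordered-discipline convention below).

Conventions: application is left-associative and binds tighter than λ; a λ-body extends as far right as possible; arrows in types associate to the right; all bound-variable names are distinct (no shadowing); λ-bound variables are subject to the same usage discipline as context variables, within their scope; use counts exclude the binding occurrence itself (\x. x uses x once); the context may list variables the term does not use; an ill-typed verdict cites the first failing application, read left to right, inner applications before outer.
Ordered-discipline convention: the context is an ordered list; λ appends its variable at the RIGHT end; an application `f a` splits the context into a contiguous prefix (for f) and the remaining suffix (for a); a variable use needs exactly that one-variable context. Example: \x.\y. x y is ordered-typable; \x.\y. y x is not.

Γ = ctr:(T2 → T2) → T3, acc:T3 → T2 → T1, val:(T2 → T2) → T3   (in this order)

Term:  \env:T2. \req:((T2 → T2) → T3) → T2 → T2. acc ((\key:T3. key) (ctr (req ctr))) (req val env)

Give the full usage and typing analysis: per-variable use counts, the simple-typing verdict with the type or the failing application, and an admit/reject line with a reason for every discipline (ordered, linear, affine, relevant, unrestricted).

variable uses: ctr: 2, acc: 1, val: 1, env (λ-bound): 1, req (λ-bound): 2, key (λ-bound): 1
use order (left to right): acc, key, ctr, req, ctr, req, val, env
typing: ✓ — T2 → (((T2 → T2) → T3) → T2 → T2) → T1
ordered: ✗ — needs contraction — ctr ×2, req ×2
linear: ✗ — needs contraction — ctr ×2, req ×2
affine: ✗ — needs contraction — ctr ×2, req ×2
relevant: ✓ — every one of ctr, acc, val, env, req, key appears
unrestricted: ✓ — well-typed at T2 → (((T2 → T2) → T3) → T2 → T2) → T1; no restrictions here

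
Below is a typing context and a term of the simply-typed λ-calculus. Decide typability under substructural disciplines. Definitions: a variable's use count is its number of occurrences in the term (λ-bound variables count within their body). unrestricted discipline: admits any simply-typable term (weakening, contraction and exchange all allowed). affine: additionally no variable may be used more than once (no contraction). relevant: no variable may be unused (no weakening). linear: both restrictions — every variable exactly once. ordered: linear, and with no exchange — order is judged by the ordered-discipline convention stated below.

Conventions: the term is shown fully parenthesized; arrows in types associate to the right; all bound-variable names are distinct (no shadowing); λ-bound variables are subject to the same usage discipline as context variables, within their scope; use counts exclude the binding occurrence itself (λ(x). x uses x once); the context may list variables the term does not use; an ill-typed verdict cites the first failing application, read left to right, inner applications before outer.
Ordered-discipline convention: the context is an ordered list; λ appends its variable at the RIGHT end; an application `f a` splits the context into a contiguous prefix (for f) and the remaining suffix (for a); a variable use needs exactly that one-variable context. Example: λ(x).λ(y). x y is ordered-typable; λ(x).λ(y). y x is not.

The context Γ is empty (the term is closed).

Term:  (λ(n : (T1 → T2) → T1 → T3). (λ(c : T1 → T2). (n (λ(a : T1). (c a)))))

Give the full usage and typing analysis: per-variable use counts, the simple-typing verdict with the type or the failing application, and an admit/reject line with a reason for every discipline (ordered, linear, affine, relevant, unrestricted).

usage: n [bound]=1, c [bound]=1, a [bound]=1
use order (left to right): n, c, a
typing: well-typed — term : ((T1 → T2) → T1 → T3) → (T1 → T2) → T1 → T3
ordered: ✓ — n, c, a: once each, no exchange needed
linear: ✓ — exactly-once usage across n, c, a
affine: ✓ — at most one use each (n, c, a)
relevant: ✓ — every one of n, c, a appears
unrestricted: ✓ — type-checks (((T1 → T2) → T1 → T3) → (T1 → T2) → T1 → T3) and nothing is barred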